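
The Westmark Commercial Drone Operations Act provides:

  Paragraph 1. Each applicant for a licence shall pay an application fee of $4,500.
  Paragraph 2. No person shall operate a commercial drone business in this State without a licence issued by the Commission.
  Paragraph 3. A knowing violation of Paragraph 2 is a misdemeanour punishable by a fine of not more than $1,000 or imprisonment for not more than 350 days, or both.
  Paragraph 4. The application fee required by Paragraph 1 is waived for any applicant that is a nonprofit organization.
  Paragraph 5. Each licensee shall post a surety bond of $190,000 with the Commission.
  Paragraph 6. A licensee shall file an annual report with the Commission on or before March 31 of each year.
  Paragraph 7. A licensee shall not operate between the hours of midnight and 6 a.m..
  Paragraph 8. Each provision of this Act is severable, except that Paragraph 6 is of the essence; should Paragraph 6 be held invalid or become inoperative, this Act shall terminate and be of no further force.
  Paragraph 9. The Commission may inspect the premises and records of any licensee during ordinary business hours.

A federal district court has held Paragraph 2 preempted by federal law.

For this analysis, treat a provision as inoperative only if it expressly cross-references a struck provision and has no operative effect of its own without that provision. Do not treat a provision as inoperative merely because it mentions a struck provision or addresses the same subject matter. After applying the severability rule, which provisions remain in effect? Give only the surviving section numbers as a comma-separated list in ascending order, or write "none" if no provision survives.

Paragraph 2 is struck. Paragraph 3 has no operative effect of its own apart from Paragraph 2 and is therefore inoperative. Paragraph 8 makes Paragraph 6 an essential term, but Paragraph 6 is unaffected, so the severability proviso in Paragraph 8 preserves the remaining provisions. Paragraph 1, Paragraph 4, Paragraph 5, Paragraph 6, Paragraph 7, Paragraph 8, and Paragraph 9 remain in effect.

1, 4, 5, 6, 7, 8, 9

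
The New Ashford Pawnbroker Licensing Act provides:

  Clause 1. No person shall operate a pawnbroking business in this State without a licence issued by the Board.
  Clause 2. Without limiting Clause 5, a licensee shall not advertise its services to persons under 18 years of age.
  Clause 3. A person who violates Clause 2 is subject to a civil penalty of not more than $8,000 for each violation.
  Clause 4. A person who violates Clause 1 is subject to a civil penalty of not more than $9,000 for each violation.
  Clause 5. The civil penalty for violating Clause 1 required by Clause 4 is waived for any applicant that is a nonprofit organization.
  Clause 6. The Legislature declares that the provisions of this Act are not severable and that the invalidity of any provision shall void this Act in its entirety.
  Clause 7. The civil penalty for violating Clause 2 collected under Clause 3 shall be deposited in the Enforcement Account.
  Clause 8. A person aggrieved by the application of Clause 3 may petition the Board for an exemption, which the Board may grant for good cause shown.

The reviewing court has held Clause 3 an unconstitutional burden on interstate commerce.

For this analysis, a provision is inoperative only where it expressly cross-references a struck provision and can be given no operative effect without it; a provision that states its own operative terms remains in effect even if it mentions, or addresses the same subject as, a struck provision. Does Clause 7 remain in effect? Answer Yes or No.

No

Clause 3 is struck. Clause 7 operates only by reference to Clause 3, so it falls with Clause 3. Clause 8 merely fixes the exemption procedure for Clause 3; with Clause 3 gone it has nothing to operate on and falls away. Clause 6 provides that the Act is not severable, so the invalidity of any one provision voids the entire Act. No provision of the Act survives. Clause 7 is among the inoperative provisions, so the answer is no.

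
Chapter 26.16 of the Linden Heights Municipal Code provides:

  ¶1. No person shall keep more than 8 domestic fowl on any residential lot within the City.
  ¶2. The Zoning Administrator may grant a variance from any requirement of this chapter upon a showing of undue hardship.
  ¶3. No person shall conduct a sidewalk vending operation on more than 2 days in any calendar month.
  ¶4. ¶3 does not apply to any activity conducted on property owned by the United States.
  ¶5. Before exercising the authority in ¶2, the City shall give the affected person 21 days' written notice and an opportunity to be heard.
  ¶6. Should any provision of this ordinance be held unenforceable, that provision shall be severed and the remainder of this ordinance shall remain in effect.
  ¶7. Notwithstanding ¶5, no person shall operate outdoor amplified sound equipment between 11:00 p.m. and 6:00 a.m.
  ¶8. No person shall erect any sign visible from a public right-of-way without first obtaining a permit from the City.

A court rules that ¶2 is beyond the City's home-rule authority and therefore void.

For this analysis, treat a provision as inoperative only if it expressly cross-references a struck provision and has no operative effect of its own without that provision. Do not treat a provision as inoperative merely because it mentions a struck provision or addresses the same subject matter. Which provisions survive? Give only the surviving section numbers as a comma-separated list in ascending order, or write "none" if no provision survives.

¶2 is struck. ¶5 has no operative effect of its own apart from ¶2 and is therefore inoperative. ¶7 mentions ¶5 but its own obligation stands independently of ¶5, so ¶7 is not affected. ¶6 is a severability clause and preserves every provision that can still be given independent effect. That leaves ¶1, ¶3, ¶4, ¶6, ¶7, and ¶8 in effect.

1, 3, 4, 6, 7, 8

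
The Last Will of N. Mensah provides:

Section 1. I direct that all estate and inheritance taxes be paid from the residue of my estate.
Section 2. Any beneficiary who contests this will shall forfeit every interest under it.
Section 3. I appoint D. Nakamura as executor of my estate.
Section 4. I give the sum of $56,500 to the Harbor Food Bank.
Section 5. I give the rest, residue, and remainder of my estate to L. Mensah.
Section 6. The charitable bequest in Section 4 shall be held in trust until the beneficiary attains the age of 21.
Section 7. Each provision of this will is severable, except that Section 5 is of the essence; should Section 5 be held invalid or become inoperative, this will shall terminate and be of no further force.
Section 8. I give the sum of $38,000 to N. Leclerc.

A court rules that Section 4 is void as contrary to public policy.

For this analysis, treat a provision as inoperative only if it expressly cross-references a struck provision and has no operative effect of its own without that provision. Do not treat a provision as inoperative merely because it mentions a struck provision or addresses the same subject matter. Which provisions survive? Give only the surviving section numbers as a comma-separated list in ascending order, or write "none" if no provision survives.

Section 4 is struck. Section 6 merely fixes the trust for Section 4; with Section 4 gone it has nothing to operate on and falls away. Section 7 makes Section 5 an essential term, but Section 5 is unaffected, so the severability proviso in Section 7 preserves the remaining provisions. The provisions still in force are Section 1, Section 2, Section 3, Section 5, Section 7, and Section 8.

1, 2, 3, 5, 7, 8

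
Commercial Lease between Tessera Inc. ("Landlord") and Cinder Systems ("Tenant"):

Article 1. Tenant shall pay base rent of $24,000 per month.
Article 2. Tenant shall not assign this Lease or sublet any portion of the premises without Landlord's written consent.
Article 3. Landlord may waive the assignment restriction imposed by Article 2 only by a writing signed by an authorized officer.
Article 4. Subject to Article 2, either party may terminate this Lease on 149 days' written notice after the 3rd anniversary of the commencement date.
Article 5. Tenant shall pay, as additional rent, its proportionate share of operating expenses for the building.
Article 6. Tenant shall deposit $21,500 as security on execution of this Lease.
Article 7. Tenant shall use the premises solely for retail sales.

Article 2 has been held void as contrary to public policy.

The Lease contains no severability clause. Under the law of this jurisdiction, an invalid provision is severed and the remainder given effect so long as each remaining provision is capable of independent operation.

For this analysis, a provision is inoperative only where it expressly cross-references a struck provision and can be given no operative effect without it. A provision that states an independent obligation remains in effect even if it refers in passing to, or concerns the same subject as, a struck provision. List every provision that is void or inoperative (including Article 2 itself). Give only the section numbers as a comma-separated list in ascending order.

2, 3

Article 2 is struck. Article 3 merely fixes the waiver condition for Article 2; with Article 2 gone it has nothing to operate on and falls away. Article 4 mentions Article 2 but its own obligation stands independently of Article 2, so Article 4 is not affected. With no severability clause, the stated default rule severs what cannot stand and enforces each remaining provision that can operate on its own. Article 1, Article 4, Article 5, Article 6, and Article 7 remain in effect.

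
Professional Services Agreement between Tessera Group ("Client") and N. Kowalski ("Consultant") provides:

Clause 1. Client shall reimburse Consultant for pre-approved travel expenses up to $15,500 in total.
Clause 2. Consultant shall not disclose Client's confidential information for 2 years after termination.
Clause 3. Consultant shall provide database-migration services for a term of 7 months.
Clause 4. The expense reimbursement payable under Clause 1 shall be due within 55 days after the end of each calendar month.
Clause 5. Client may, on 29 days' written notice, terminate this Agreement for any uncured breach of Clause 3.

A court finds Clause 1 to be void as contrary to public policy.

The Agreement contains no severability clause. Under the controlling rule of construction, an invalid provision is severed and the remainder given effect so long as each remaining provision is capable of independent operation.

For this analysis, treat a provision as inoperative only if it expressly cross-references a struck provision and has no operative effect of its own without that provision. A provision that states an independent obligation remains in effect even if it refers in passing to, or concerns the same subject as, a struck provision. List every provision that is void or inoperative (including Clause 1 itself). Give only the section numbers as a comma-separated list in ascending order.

1, 4

Clause 1 is struck. Clause 4 does nothing except set the payment deadline for the expense reimbursement by reference to Clause 1; with Clause 1 gone it has no independent effect and is inoperative. Under the stated default rule, only provisions that cannot operate independently fall away; the rest are enforced. Clause 2, Clause 3, and Clause 5 remain in effect.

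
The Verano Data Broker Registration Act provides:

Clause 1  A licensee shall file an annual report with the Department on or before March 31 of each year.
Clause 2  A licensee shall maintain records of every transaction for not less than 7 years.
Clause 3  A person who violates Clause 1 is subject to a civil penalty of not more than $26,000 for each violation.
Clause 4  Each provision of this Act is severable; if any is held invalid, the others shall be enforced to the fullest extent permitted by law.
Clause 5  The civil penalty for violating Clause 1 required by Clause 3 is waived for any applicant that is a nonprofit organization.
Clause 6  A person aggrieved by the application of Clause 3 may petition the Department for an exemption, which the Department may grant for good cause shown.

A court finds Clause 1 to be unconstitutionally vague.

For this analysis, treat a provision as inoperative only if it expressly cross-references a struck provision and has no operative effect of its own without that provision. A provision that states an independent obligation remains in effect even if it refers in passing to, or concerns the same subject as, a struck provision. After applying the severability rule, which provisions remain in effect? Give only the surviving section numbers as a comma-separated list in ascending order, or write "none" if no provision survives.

2, 4

Clause 1 is struck. The only function of Clause 3 is the civil penalty for violating Clause 1, so it cannot stand once Clause 1 is removed. The whole of Clause 5 is the nonprofit waiver of the civil penalty for violating Clause 1, defined by reference to Clause 3, so Clause 5 cannot stand once Clause 3 is removed. Clause 6 has no operative effect of its own apart from Clause 3 and is therefore inoperative. Under the severability clause in Clause 4, the remaining provisions continue in force. That leaves Clause 2 and Clause 4 in effect.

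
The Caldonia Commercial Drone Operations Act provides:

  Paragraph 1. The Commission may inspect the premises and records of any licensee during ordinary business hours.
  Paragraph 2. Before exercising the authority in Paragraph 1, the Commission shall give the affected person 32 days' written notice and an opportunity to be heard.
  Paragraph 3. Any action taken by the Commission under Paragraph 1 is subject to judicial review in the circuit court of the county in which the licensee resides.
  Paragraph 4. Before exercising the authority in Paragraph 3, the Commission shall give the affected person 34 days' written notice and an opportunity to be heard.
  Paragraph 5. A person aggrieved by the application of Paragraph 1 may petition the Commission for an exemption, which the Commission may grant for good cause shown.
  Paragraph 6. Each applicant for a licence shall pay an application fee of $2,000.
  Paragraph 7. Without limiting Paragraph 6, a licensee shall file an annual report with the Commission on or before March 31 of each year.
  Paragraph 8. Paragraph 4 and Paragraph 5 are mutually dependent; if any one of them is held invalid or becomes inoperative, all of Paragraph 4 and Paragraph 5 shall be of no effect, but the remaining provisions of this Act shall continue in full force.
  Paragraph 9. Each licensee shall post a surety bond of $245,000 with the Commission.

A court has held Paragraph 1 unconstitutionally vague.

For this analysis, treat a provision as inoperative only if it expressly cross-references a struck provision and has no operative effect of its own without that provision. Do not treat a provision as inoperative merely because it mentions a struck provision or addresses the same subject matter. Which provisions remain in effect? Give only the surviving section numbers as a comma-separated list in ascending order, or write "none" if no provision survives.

Paragraph 1 is struck. The only function of Paragraph 2 is the notice-and-hearing requirement for Paragraph 1, so it cannot stand once Paragraph 1 is removed. Paragraph 3 merely fixes the judicial-review right for Paragraph 1; with Paragraph 1 gone it has nothing to operate on and falls away. Paragraph 5 merely fixes the exemption procedure for Paragraph 1; with Paragraph 1 gone it has nothing to operate on and falls away. The only function of Paragraph 4 is the notice-and-hearing requirement for Paragraph 3, so it cannot stand once Paragraph 3 is removed. Paragraph 8 declares Paragraph 4 and Paragraph 5 mutually dependent; since one of them has fallen, all of them are of no effect. The remainder continues in force under Paragraph 8. That leaves Paragraph 6, Paragraph 7, Paragraph 8, and Paragraph 9 in effect.

6, 7, 8, 9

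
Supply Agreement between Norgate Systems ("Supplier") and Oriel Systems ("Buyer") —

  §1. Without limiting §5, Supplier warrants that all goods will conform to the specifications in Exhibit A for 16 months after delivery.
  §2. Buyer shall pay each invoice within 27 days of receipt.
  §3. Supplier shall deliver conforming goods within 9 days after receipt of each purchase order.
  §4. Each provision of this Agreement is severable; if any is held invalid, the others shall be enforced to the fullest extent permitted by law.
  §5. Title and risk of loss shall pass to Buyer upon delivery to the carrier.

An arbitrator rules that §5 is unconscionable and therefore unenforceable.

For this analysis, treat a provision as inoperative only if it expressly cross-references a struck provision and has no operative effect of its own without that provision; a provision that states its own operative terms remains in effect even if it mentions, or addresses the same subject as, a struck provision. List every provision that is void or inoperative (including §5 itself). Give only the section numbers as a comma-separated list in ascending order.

§5 is struck. Although §1 refers to §5, its operative terms do not depend on §5, so it remains in effect. No other provision's operative terms depend on §5. §4 is a severability clause and preserves every provision that can still be given independent effect. That leaves §1, §2, §3, and §4 in effect.

5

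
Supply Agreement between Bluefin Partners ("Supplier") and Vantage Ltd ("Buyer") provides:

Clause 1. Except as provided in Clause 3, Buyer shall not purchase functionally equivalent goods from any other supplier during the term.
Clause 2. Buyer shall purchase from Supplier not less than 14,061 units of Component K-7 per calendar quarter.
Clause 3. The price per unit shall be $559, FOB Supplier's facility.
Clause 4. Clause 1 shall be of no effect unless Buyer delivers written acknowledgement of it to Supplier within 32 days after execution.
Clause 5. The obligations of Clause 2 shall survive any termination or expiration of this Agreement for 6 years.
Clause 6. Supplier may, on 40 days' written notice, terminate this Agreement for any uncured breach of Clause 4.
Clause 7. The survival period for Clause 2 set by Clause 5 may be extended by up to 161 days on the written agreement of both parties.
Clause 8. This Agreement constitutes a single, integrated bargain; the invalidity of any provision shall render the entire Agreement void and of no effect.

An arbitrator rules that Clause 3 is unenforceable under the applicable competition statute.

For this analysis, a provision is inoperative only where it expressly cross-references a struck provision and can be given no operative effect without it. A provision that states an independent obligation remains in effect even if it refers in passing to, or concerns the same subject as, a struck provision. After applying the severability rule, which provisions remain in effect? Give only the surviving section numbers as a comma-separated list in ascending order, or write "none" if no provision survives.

Clause 3 is struck. No other provision's operative terms depend on Clause 3. Clause 8 provides that the Agreement is not severable, so the invalidity of any one provision voids the entire Agreement. No provision of the Agreement survives.

none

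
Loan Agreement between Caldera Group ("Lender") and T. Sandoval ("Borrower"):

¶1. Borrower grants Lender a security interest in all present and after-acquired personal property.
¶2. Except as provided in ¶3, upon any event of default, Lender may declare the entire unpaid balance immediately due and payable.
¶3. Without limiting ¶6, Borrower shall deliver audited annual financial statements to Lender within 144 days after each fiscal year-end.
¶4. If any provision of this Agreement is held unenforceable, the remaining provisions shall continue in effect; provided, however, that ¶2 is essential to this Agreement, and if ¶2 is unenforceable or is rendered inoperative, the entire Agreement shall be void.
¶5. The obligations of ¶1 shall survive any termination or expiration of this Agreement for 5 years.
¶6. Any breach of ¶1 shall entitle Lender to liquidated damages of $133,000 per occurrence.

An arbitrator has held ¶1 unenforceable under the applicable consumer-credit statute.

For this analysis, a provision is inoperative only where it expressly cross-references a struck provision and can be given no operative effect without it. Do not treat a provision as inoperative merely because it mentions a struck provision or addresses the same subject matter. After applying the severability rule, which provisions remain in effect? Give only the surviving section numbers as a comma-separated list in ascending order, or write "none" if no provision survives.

2, 3, 4

¶1 is struck. ¶5 has no operative effect of its own apart from ¶1 and is therefore inoperative. ¶6 operates only by reference to ¶1, so it falls with ¶1. Although ¶3 refers to ¶6, its operative terms do not depend on ¶6, so it remains in effect. ¶4 makes ¶2 an essential term, but ¶2 is unaffected, so the severability proviso in ¶4 preserves the remaining provisions. That leaves ¶2, ¶3, and ¶4 in effect.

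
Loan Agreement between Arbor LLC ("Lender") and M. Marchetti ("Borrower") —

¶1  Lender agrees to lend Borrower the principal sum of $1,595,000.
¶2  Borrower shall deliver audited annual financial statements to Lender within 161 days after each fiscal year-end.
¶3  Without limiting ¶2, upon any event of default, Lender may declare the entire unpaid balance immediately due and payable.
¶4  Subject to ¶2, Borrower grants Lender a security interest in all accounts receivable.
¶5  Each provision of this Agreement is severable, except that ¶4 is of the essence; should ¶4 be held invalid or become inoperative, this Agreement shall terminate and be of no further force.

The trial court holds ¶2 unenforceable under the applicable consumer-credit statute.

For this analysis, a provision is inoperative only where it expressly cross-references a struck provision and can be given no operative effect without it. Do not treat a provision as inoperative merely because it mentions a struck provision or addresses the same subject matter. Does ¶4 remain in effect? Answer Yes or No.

Yes

¶2 is struck. Although ¶4 refers to ¶2, its operative terms do not depend on ¶2, so it remains in effect. Although ¶3 refers to ¶2, its operative terms do not depend on ¶2, so it remains in effect. Nothing else in the Agreement is defined by reference to ¶2. ¶5 makes ¶4 an essential term, but ¶4 is unaffected, so the severability proviso in ¶5 preserves the remaining provisions. That leaves ¶1, ¶3, ¶4, and ¶5 in effect. ¶4 is among the surviving provisions, so the answer is yes.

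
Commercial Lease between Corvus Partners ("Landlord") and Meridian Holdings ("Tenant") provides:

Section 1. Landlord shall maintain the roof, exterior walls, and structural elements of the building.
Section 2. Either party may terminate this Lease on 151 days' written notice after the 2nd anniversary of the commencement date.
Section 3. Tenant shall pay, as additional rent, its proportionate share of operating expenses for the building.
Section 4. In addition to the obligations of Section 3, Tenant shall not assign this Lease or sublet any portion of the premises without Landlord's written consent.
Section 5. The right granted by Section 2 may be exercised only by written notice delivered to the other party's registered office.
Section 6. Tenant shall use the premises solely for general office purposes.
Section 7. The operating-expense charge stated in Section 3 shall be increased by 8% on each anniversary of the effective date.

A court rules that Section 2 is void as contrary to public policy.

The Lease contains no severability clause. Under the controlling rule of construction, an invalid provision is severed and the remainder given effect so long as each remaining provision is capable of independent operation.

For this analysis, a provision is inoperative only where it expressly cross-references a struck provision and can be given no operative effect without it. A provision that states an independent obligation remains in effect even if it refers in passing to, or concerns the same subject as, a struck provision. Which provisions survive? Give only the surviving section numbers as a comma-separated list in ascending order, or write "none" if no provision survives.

1, 3, 4, 6, 7

Section 2 is struck. The only function of Section 5 is the notice requirement for Section 2, so it cannot stand once Section 2 is removed. With no severability clause, the stated default rule severs what cannot stand and enforces each remaining provision that can operate on its own. Section 1, Section 3, Section 4, Section 6, and Section 7 remain in effect.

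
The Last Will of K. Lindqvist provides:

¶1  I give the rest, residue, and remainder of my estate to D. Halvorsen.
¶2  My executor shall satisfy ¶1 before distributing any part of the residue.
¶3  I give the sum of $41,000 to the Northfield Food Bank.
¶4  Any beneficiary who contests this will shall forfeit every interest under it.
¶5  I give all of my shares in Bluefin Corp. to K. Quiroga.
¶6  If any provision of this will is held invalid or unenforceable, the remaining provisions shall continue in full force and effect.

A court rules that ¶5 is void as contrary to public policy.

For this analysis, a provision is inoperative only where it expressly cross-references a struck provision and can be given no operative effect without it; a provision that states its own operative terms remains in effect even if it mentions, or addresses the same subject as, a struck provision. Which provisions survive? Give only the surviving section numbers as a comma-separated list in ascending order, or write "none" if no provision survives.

1, 2, 3, 4, 6

¶5 is struck. Nothing else in the will is defined by reference to ¶5. ¶6 is a severability clause and preserves every provision that can still be given independent effect. That leaves ¶1, ¶2, ¶3, ¶4, and ¶6 in effect.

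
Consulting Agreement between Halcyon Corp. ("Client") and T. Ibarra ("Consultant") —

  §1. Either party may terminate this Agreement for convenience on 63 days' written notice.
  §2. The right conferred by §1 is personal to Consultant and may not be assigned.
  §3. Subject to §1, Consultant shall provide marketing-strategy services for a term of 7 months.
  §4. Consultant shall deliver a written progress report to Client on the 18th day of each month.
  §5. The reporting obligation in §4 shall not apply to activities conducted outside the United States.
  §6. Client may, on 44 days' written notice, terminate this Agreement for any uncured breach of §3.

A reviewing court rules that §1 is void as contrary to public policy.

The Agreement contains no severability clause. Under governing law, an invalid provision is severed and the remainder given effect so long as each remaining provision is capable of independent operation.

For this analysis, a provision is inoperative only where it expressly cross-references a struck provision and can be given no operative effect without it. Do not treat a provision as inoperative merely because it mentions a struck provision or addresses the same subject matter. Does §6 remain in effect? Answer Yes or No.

Yes

§1 is struck. §2 operates only by reference to §1, so it falls with §1. Although §3 refers to §1, its operative terms do not depend on §1, so it remains in effect. With no severability clause, the stated default rule severs what cannot stand and enforces each remaining provision that can operate on its own. That leaves §3, §4, §5, and §6 in effect. §6 is among the surviving provisions, so the answer is yes.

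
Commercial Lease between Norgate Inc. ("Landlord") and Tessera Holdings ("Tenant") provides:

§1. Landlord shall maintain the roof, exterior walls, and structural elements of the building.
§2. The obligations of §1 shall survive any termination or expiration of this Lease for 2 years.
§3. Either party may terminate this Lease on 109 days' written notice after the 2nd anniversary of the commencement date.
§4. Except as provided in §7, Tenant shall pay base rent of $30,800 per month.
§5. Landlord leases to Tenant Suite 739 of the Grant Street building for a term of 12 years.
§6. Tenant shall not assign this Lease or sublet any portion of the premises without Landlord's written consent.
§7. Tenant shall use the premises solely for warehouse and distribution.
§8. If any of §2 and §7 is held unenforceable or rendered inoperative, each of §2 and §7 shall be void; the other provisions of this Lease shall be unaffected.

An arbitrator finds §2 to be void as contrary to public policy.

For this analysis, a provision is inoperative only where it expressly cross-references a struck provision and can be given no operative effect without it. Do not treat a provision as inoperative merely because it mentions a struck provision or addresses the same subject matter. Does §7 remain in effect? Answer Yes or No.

No

§2 is struck. Although §4 refers to §7, its operative terms do not depend on §7, so it remains in effect. Nothing else in the Lease is defined by reference to §2. §8 declares §2 and §7 mutually dependent; since one of them has fallen, all of them are of no effect. That brings down §7 as well. The remainder continues in force under §8. That leaves §1, §3, §4, §5, §6, and §8 in effect. §7 is among the inoperative provisions, so the answer is no.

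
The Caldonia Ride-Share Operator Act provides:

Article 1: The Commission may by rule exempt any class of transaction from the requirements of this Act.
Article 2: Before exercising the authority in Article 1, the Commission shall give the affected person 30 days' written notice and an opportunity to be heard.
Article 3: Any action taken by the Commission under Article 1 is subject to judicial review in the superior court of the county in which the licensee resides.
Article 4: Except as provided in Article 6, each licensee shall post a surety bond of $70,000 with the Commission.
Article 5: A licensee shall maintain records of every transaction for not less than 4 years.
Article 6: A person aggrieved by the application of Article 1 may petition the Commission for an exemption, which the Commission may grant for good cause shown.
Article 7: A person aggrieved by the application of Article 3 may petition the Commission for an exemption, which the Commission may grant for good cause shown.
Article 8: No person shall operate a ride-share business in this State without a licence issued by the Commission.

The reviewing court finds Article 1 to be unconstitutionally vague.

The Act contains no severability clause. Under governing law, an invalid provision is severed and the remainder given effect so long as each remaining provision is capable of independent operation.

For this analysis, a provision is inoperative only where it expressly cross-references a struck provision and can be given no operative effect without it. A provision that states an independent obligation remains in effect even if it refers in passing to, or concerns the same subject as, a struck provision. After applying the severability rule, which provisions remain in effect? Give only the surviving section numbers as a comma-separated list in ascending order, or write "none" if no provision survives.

Article 1 is struck. The only function of Article 2 is the notice-and-hearing requirement for Article 1, so it cannot stand once Article 1 is removed. Article 3 operates only by reference to Article 1, so it falls with Article 1. Article 6 operates only by reference to Article 1, so it falls with Article 1. Article 7 merely fixes the exemption procedure for Article 3; with Article 3 gone it has nothing to operate on and falls away. Article 4 mentions Article 6 but its own obligation stands independently of Article 6, so Article 4 is not affected. With no severability clause, the stated default rule severs what cannot stand and enforces each remaining provision that can operate on its own. The provisions still in force are Article 4, Article 5, and Article 8.

4, 5, 8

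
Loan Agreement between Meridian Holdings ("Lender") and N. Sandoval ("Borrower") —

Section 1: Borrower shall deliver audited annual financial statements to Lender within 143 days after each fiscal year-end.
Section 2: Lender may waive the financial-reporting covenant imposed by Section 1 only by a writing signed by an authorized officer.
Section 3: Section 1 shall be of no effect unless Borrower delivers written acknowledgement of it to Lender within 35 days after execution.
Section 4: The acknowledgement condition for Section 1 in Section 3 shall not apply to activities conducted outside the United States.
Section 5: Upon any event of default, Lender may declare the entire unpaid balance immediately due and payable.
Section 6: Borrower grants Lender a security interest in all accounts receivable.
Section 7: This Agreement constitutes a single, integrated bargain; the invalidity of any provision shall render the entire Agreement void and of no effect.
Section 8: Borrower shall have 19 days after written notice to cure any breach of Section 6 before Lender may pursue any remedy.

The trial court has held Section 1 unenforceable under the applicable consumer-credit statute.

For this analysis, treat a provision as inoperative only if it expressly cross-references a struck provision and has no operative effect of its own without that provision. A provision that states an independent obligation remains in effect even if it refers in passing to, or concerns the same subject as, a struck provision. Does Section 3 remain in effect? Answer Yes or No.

Section 1 is struck. The only function of Section 2 is the waiver condition for Section 1, so it cannot stand once Section 1 is removed. Section 3 has no operative effect of its own apart from Section 1 and is therefore inoperative. Section 4 does nothing except set the carve-out from the acknowledgement condition for Section 1 by reference to Section 3; with Section 3 gone it has no independent effect and is inoperative. Section 7 provides that the Agreement is not severable, so the invalidity of any one provision voids the entire Agreement. No provision of the Agreement survives. Section 3 is among the inoperative provisions, so the answer is no.

No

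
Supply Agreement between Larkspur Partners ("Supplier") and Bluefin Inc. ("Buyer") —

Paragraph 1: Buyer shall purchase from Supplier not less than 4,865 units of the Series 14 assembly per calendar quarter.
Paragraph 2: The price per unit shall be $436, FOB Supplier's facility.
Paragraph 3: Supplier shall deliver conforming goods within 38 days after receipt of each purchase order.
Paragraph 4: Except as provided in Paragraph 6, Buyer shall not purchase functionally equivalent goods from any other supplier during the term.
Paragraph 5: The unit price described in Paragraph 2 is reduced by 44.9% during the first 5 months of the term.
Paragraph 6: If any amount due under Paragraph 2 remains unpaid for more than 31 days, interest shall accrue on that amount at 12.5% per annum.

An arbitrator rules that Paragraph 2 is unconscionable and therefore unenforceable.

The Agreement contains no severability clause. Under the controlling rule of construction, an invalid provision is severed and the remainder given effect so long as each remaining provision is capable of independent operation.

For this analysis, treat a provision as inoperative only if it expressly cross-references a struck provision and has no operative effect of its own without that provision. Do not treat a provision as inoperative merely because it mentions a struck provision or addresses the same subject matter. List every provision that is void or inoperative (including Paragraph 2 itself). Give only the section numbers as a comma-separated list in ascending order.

2, 5, 6

Paragraph 2 is struck. Paragraph 5 operates only by reference to Paragraph 2, so it falls with Paragraph 2. Paragraph 6 has no operative effect of its own apart from Paragraph 2 and is therefore inoperative. Paragraph 4 mentions Paragraph 6 but its own obligation stands independently of Paragraph 6, so Paragraph 4 is not affected. Under the stated default rule, only provisions that cannot operate independently fall away; the rest are enforced. That leaves Paragraph 1, Paragraph 3, and Paragraph 4 in effect.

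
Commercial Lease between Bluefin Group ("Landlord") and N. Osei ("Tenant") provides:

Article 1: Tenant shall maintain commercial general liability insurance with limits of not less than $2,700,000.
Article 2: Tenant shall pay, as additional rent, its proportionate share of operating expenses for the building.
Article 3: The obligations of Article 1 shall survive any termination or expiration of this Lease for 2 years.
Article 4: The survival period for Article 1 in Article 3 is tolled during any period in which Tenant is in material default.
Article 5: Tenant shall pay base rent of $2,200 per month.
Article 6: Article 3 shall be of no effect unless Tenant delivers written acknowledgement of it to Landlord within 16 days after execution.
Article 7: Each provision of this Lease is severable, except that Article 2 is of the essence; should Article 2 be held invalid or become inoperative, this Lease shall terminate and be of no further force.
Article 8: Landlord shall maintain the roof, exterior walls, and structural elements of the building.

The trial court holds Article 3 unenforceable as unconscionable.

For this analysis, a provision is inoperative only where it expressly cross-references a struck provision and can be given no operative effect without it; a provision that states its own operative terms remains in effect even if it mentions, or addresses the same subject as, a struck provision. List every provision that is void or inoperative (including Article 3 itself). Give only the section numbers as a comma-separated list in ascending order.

3, 4, 6

Article 3 is struck. Article 4 does nothing except set the tolling of the survival period for Article 1 by reference to Article 3; with Article 3 gone it has no independent effect and is inoperative. Article 6 has no operative effect of its own apart from Article 3 and is therefore inoperative. Article 7 makes Article 2 an essential term, but Article 2 is unaffected, so the severability proviso in Article 7 preserves the remaining provisions. That leaves Article 1, Article 2, Article 5, Article 7, and Article 8 in effect.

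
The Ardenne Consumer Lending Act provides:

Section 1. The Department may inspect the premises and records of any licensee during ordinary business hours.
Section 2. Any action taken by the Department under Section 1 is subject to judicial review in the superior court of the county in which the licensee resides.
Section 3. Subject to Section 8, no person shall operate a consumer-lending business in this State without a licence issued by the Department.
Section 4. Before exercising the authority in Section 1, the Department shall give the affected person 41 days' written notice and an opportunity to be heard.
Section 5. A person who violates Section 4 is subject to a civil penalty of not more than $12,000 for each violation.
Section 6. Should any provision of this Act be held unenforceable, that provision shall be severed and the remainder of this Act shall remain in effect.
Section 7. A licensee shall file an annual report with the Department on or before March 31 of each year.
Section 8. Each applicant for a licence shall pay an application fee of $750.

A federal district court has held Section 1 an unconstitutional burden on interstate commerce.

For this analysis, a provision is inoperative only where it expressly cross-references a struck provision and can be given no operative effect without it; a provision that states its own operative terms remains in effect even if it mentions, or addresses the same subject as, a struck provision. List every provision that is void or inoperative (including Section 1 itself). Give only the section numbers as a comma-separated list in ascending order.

1, 2, 4, 5

Section 1 is struck. Section 2 merely fixes the judicial-review right for Section 1; with Section 1 gone it has nothing to operate on and falls away. The only function of Section 4 is the notice-and-hearing requirement for Section 1, so it cannot stand once Section 1 is removed. The only function of Section 5 is the civil penalty for violating Section 4, so it cannot stand once Section 4 is removed. Under the severability clause in Section 6, the remaining provisions continue in force. The provisions still in force are Section 3, Section 6, Section 7, and Section 8.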